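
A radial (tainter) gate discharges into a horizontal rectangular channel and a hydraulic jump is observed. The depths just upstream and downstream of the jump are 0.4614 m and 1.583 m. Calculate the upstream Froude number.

Fr₁ = 2.757

For a rectangular channel the momentum equation gives q² = ½·g·y₁·y₂·(y₁ + y₂) = ½×9.81×0.4614×1.583×2.044 = 7.324.
q = √7.324 = 2.706 m²/s.
V₁ = q/y₁ = 5.865 m/s; Fr₁ = V₁/√(g·y₁) = 2.757.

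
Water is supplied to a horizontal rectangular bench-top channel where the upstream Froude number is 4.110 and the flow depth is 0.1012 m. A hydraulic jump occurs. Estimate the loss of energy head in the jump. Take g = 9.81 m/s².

ΔE = 0.3861 m

Fr₁ = 4.110 (given).
Bélanger equation: y₂/y₁ = ½[√(1 + 8Fr₁²) − 1] = ½[√136.14 − 1] = 5.334.
y₂ = 5.334 × 0.1012 = 0.5398 m.
V₁ = Fr₁·√(g·y₁) = 4.110×√(9.81×0.1012) = 4.095 m/s; q = V₁·y₁ = 0.4144 m²/s. V₂ = q/y₂ = 0.4144/0.5398 = 0.7678 m/s. E₁ = y₁ + V₁²/2g = 0.9559 m; E₂ = y₂ + V₂²/2g = 0.5698 m. ΔE = E₁ − E₂ = 0.3861 m.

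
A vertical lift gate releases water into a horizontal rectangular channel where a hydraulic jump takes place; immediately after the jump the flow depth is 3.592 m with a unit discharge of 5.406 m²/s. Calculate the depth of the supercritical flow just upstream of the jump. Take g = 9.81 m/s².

y₁ = 0.4141 m

V₂ = q/y₂ = 5.406/3.592 = 1.505 m/s; Fr₂ = V₂/√(g·y₂) = 0.2535.
Applying the sequent-depth relation in reverse, y₁/y₂ = ½[√(1 + 8Fr₂²) − 1] = ½[√1.5142 − 1] = 0.1153.
y₁ = 0.1153 × 3.592 = 0.4141 m.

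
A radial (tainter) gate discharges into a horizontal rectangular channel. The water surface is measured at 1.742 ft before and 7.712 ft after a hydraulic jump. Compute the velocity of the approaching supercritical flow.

V₁ = 25.96 ft/s

For a rectangular channel the momentum equation gives q² = ½·g·y₁·y₂·(y₁ + y₂) = ½×32.2×1.742×7.712×9.454 = 2045.
q = √2045 = 45.22 ft²/s.
V₁ = q/y₁ = 45.22/1.742 = 25.96 ft/s.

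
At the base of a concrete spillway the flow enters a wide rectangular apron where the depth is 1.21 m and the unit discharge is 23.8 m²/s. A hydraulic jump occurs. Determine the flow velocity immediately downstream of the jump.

V₂ = 2.59 m/s

V₁ = q/y₁ = 23.8/1.21 = 19.7 m/s. Fr₁ = V₁/√(g·y₁) = 19.7/√(9.81×1.21) = 5.71.
Bélanger equation: y₂/y₁ = ½[√(1 + 8Fr₁²) − 1] = ½[√261.7 − 1] = 7.59.
y₂ = 7.59 × 1.21 = 9.18 m.
V₂ = q/y₂ = 23.8/9.18 = 2.59 m/s.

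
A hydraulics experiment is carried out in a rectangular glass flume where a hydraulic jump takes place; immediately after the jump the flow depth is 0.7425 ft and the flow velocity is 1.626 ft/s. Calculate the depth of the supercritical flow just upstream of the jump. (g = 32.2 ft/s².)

y₁ = 0.1384 ft

Fr₂ = V₂/√(g·y₂) = 1.626/√(32.2×0.7425) = 0.3325.
Since the conjugate-depth ratio holds either way, y₁/y₂ = ½[√(1 + 8Fr₂²) − 1] = ½[√1.8847 − 1] = 0.1864.
y₁ = 0.1864 × 0.7425 = 0.1384 ft.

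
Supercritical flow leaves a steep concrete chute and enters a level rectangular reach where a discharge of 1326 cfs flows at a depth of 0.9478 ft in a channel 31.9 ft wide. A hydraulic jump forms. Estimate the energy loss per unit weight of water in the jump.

q = Q/b = 1326/31.9 = 41.57 ft²/s; V₁ = q/y₁ = 43.86 ft/s. Fr₁ = V₁/√(g·y₁) = 7.939.
Bélanger equation: y₂/y₁ = ½[√(1 + 8Fr₁²) − 1] = ½[√505.18 − 1] = 10.74.
y₂ = 10.74 × 0.9478 = 10.18 ft.
V₂ = q/y₂ = 41.57/10.18 = 4.084 ft/s. E₁ = y₁ + V₁²/2g = 30.81 ft; E₂ = y₂ + V₂²/2g = 10.44 ft. ΔE = E₁ − E₂ = 20.38 ft.

ΔE = 20.38 ft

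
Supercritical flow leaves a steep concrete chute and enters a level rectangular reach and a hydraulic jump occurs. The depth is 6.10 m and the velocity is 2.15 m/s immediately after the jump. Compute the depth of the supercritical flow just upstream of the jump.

y₁ = 0.830 m

Fr₂ = V₂/√(g·y₂) = 2.15/√(9.81×6.10) = 0.278.
Since the conjugate-depth ratio holds either way, y₁/y₂ = ½[√(1 + 8Fr₂²) − 1] = ½[√1.618 − 1] = 0.136.
y₁ = 0.136 × 6.10 = 0.830 m.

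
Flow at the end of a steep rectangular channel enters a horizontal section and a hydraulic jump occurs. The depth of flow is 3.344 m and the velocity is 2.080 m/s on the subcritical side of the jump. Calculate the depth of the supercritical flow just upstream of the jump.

Fr₂ = V₂/√(g·y₂) = 2.080/√(9.81×3.344) = 0.3632.
Since the conjugate-depth ratio holds either way, y₁/y₂ = ½[√(1 + 8Fr₂²) − 1] = ½[√2.0551 − 1] = 0.2168.
y₁ = 0.2168 × 3.344 = 0.7249 m.

y₁ = 0.7249 m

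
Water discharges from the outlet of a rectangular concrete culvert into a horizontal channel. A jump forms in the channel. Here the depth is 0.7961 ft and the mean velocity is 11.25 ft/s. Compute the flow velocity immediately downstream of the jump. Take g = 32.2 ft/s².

V₂ = 4.195 ft/s

Fr₁ = V₁/√(g·y₁) = 11.25/√(32.2×0.7961) = 2.222.
Conjugate-depth relation: y₂/y₁ = ½[√(1 + 8Fr₁²) − 1] = ½[√40.498 − 1] = 2.682.
y₂ = 2.682 × 0.7961 = 2.135 ft.
q = V₁·y₁ = 11.25 × 0.7961 = 8.956 ft²/s.
V₂ = q/y₂ = 8.956/2.135 = 4.195 ft/s.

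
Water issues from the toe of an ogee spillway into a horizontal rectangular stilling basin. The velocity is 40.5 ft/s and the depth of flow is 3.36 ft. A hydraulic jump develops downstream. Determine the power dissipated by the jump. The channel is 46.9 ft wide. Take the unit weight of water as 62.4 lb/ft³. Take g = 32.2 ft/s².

Fr₁ = V₁/√(g·y₁) = 40.5/√(32.2×3.36) = 3.89.
From the momentum equation for a rectangular channel, y₂/y₁ = ½[√(1 + 8Fr₁²) − 1] = ½[√122.3 − 1] = 5.03.
y₂ = 5.03 × 3.36 = 16.9 ft.
q = V₁·y₁ = 40.5 × 3.36 = 136 ft²/s. V₂ = q/y₂ = 136/16.9 = 8.05 ft/s. E₁ = y₁ + V₁²/2g = 28.8 ft; E₂ = y₂ + V₂²/2g = 17.9 ft. ΔE = E₁ − E₂ = 10.9 ft.
Q = q·b = 136 × 46.9 = 6382 cfs. P = γ·Q·ΔE/550 = 62.4 × 6382 × 10.9 / 550 = 7911 hp.

P = 7911 hp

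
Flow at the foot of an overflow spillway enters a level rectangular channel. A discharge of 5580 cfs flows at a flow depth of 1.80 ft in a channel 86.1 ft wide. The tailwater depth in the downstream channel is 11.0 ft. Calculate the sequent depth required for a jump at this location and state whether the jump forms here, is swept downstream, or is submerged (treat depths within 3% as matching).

q = Q/b = 5580/86.1 = 64.8 ft²/s; V₁ = q/y₁ = 36.0 ft/s. Fr₁ = V₁/√(g·y₁) = 4.73.
Conjugate-depth relation: y₂/y₁ = ½[√(1 + 8Fr₁²) − 1] = ½[√179.9 − 1] = 6.21.
y₂ = 6.21 × 1.80 = 11.2 ft.
Tailwater y_tw = 11.0 ft: y_tw ≈ y₂, so the jump forms here.

y₂ = 11.2 ft; the jump forms here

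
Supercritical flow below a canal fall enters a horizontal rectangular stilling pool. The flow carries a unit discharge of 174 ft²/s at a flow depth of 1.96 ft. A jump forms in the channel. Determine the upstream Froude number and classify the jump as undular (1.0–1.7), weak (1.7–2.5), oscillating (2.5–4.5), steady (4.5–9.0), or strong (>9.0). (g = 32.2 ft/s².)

V₁ = q/y₁ = 174/1.96 = 88.8 ft/s. Fr₁ = V₁/√(g·y₁) = 88.8/√(32.2×1.96) = 11.2.
Fr₁ = 11.2 lies in the strong range.

Fr₁ = 11.2; strong jump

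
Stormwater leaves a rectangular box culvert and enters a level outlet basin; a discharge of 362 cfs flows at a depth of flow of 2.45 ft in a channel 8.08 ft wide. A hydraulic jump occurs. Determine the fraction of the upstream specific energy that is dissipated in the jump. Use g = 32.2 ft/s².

ΔE/E₁ = 0.100 (10.0%)

q = Q/b = 362/8.08 = 44.8 ft²/s; V₁ = q/y₁ = 18.3 ft/s. Fr₁ = V₁/√(g·y₁) = 2.06.
Conjugate-depth relation: y₂/y₁ = ½[√(1 + 8Fr₁²) − 1] = ½[√34.91 − 1] = 2.45.
y₂ = 2.45 × 2.45 = 6.01 ft.
E₁ = y₁ + V₁²/2g = 7.64 ft. ΔE = (y₂ − y₁)³/(4y₁y₂) = 0.768 ft. ΔE/E₁ = 0.768/7.64 = 0.100.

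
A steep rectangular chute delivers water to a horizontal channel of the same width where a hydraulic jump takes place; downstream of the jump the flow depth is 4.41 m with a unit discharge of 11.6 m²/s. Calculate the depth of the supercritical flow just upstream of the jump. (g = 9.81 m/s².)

y₁ = 1.12 m

V₂ = q/y₂ = 11.6/4.41 = 2.63 m/s; Fr₂ = V₂/√(g·y₂) = 0.400.
Since the conjugate-depth ratio holds either way, y₁/y₂ = ½[√(1 + 8Fr₂²) − 1] = ½[√2.279 − 1] = 0.255.
y₁ = 0.255 × 4.41 = 1.12 m.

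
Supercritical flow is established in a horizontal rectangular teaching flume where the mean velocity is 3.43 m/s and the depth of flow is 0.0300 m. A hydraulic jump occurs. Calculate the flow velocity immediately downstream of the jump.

Fr₁ = V₁/√(g·y₁) = 3.43/√(9.81×0.0300) = 6.32.
Sequent-depth ratio: y₂/y₁ = ½[√(1 + 8Fr₁²) − 1] = ½[√320.8 − 1] = 8.46.
y₂ = 8.46 × 0.0300 = 0.254 m.
q = V₁·y₁ = 3.43 × 0.0300 = 0.103 m²/s.
V₂ = q/y₂ = 0.103/0.254 = 0.406 m/s.

V₂ = 0.406 m/s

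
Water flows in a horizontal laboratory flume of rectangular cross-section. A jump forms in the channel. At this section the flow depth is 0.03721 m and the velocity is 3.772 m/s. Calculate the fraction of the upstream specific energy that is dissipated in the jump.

Fr₁ = V₁/√(g·y₁) = 3.772/√(9.81×0.03721) = 6.243.
From the momentum equation for a rectangular channel, y₂/y₁ = ½[√(1 + 8Fr₁²) − 1] = ½[√312.82 − 1] = 8.343.
y₂ = 8.343 × 0.03721 = 0.3105 m.
E₁ = y₁ + V₁²/2g = 0.7624 m. ΔE = (y₂ − y₁)³/(4y₁y₂) = 0.4415 m. ΔE/E₁ = 0.4415/0.7624 = 0.579.

ΔE/E₁ = 0.579 (57.9%)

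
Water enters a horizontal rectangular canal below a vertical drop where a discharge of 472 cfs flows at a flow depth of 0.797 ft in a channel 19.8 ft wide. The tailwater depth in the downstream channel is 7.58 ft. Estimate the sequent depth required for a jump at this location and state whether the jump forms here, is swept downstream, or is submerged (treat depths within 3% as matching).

q = Q/b = 472/19.8 = 23.8 ft²/s; V₁ = q/y₁ = 29.9 ft/s. Fr₁ = V₁/√(g·y₁) = 5.90.
From the momentum equation for a rectangular channel, y₂/y₁ = ½[√(1 + 8Fr₁²) − 1] = ½[√279.9 − 1] = 7.86.
y₂ = 7.86 × 0.797 = 6.27 ft.
Tailwater y_tw = 7.58 ft: y_tw > y₂, so the jump is submerged.

y₂ = 6.27 ft; the jump is submerged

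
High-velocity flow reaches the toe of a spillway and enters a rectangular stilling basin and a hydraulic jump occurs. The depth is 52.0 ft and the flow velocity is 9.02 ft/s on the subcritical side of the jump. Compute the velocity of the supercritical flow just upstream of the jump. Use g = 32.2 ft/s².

V₁ = 101 ft/s

Fr₂ = V₂/√(g·y₂) = 9.02/√(32.2×52.0) = 0.220.
Applying the sequent-depth relation in reverse, y₁/y₂ = ½[√(1 + 8Fr₂²) − 1] = ½[√1.389 − 1] = 0.0892.
y₁ = 0.0892 × 52.0 = 4.64 ft.
V₁ = q/y₁ = 469/4.64 = 101 ft/s.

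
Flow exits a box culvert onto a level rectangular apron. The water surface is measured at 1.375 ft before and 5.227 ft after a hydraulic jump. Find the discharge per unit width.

q = 27.64 ft²/s

For a rectangular channel the momentum equation gives q² = ½·g·y₁·y₂·(y₁ + y₂) = ½×32.2×1.375×5.227×6.602 = 763.9.
q = √763.9 = 27.64 ft²/s.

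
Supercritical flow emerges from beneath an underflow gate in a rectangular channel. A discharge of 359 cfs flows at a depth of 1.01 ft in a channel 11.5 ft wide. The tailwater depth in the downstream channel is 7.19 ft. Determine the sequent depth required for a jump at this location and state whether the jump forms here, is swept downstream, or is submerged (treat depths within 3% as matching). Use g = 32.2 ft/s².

y₂ = 7.25 ft; the jump forms here

q = Q/b = 359/11.5 = 31.2 ft²/s; V₁ = q/y₁ = 30.9 ft/s. Fr₁ = V₁/√(g·y₁) = 5.42.
Conjugate-depth relation: y₂/y₁ = ½[√(1 + 8Fr₁²) − 1] = ½[√236.0 − 1] = 7.18.
y₂ = 7.18 × 1.01 = 7.25 ft.
Tailwater y_tw = 7.19 ft: y_tw ≈ y₂, so the jump forms here.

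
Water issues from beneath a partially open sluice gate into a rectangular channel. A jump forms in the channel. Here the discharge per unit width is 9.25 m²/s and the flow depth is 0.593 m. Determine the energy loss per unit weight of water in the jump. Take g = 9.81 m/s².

ΔE = 7.69 m

V₁ = q/y₁ = 9.25/0.593 = 15.6 m/s. Fr₁ = V₁/√(g·y₁) = 15.6/√(9.81×0.593) = 6.47.
Conjugate-depth relation: y₂/y₁ = ½[√(1 + 8Fr₁²) − 1] = ½[√335.6 − 1] = 8.66.
y₂ = 8.66 × 0.593 = 5.14 m.
V₂ = q/y₂ = 9.25/5.14 = 1.80 m/s. E₁ = y₁ + V₁²/2g = 13.0 m; E₂ = y₂ + V₂²/2g = 5.30 m. ΔE = E₁ − E₂ = 7.69 m.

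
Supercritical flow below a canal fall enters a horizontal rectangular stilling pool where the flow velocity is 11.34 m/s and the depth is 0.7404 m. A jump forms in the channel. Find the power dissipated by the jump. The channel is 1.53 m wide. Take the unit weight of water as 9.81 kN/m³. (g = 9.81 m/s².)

Fr₁ = V₁/√(g·y₁) = 11.34/√(9.81×0.7404) = 4.208.
From the momentum equation for a rectangular channel, y₂/y₁ = ½[√(1 + 8Fr₁²) − 1] = ½[√142.64 − 1] = 5.472.
y₂ = 5.472 × 0.7404 = 4.051 m.
q = V₁·y₁ = 11.34 × 0.7404 = 8.396 m²/s. V₂ = q/y₂ = 8.396/4.051 = 2.073 m/s. E₁ = y₁ + V₁²/2g = 7.295 m; E₂ = y₂ + V₂²/2g = 4.270 m. ΔE = E₁ − E₂ = 3.025 m.
Q = q·b = 8.396 × 1.53 = 12.85 m³/s. P = γ·Q·ΔE = 9.81 × 12.85 × 3.025 = 381.2 kW.

P = 381.2 kW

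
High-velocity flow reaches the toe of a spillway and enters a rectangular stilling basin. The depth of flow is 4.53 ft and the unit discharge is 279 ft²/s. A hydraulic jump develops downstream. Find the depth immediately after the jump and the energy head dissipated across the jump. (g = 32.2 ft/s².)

y₂ = 30.5 ft; ΔE = 31.6 ft

V₁ = q/y₁ = 279/4.53 = 61.6 ft/s. Fr₁ = V₁/√(g·y₁) = 61.6/√(32.2×4.53) = 5.10.
From the momentum equation for a rectangular channel, y₂/y₁ = ½[√(1 + 8Fr₁²) − 1] = ½[√209.0 − 1] = 6.73.
y₂ = 6.73 × 4.53 = 30.5 ft.
Head loss: ΔE = (y₂ − y₁)³/(4y₁y₂) = (30.5 − 4.53)³/(4×4.53×30.5) = 17481/552 = 31.6 ft.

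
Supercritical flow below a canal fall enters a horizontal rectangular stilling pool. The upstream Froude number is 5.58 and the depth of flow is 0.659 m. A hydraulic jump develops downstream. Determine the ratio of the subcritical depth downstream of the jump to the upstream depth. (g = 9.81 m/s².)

Fr₁ = 5.58 (given).
Conjugate-depth relation: y₂/y₁ = ½[√(1 + 8Fr₁²) − 1] = ½[√250.1 − 1] = 7.41.

y₂/y₁ = 7.41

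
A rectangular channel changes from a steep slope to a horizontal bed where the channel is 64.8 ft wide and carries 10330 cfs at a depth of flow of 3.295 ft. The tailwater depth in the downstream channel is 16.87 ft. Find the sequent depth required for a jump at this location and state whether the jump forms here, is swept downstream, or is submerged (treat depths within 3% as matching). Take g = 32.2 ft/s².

y₂ = 20.30 ft; the jump is swept downstream

q = Q/b = 10330/64.8 = 159.4 ft²/s; V₁ = q/y₁ = 48.38 ft/s. Fr₁ = V₁/√(g·y₁) = 4.697.
Sequent-depth ratio: y₂/y₁ = ½[√(1 + 8Fr₁²) − 1] = ½[√177.49 − 1] = 6.161.
y₂ = 6.161 × 3.295 = 20.30 ft.
Tailwater y_tw = 16.87 ft: y_tw < y₂, so the jump is swept downstream.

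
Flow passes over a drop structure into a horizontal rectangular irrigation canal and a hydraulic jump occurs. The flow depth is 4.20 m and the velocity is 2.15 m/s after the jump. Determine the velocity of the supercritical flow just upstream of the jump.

Fr₂ = V₂/√(g·y₂) = 2.15/√(9.81×4.20) = 0.335.
Since the conjugate-depth ratio holds either way, y₁/y₂ = ½[√(1 + 8Fr₂²) − 1] = ½[√1.898 − 1] = 0.189.
y₁ = 0.189 × 4.20 = 0.793 m.
V₁ = q/y₁ = 9.03/0.793 = 11.4 m/s.

V₁ = 11.4 m/s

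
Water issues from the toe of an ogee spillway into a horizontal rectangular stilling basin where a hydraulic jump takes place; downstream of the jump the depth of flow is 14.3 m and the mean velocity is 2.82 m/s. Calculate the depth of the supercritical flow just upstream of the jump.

y₁ = 1.47 m

Fr₂ = V₂/√(g·y₂) = 2.82/√(9.81×14.3) = 0.238.
From the momentum equation (using Fr₂), y₁/y₂ = ½[√(1 + 8Fr₂²) − 1] = ½[√1.454 − 1] = 0.103.
y₁ = 0.103 × 14.3 = 1.47 m.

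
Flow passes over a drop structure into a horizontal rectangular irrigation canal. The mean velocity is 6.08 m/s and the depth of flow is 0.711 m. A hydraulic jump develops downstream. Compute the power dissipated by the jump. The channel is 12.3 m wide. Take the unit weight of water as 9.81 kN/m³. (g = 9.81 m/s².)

P = 192 kW

Fr₁ = V₁/√(g·y₁) = 6.08/√(9.81×0.711) = 2.30.
Sequent-depth ratio: y₂/y₁ = ½[√(1 + 8Fr₁²) − 1] = ½[√43.40 − 1] = 2.79.
y₂ = 2.79 × 0.711 = 1.99 m.
Head loss: ΔE = (y₂ − y₁)³/(4y₁y₂) = (1.99 − 0.711)³/(4×0.711×1.99) = 2.07/5.65 = 0.367 m.
q = V₁·y₁ = 6.08 × 0.711 = 4.32 m²/s. Q = q·b = 4.32 × 12.3 = 53.2 m³/s. P = γ·Q·ΔE = 9.81 × 53.2 × 0.367 = 192 kW.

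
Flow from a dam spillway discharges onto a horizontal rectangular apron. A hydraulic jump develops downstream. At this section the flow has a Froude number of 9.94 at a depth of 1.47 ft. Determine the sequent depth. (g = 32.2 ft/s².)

Fr₁ = 9.94 (given).
By Bélanger, y₂/y₁ = ½[√(1 + 8Fr₁²) − 1] = ½[√791.4 − 1] = 13.6.
y₂ = 13.6 × 1.47 = 19.9 ft.

y₂ = 19.9 ft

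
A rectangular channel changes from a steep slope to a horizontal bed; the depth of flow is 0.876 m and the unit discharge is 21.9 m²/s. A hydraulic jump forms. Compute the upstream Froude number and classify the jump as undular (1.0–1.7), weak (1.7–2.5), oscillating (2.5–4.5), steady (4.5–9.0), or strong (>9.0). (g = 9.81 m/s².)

Fr₁ = 8.53; steady jump

V₁ = q/y₁ = 21.9/0.876 = 25.0 m/s. Fr₁ = V₁/√(g·y₁) = 25.0/√(9.81×0.876) = 8.53.
Fr₁ = 8.53 lies in the steady range.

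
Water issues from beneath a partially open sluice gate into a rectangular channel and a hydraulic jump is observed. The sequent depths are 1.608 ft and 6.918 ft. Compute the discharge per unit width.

For a rectangular channel the momentum equation gives q² = ½·g·y₁·y₂·(y₁ + y₂) = ½×32.2×1.608×6.918×8.526 = 1527.
q = √1527 = 39.08 ft²/s.

q = 39.08 ft²/s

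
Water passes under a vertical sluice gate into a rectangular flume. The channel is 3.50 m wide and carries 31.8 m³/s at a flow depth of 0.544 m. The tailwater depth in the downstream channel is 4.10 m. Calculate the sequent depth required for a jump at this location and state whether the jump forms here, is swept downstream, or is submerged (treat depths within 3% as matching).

q = Q/b = 31.8/3.50 = 9.09 m²/s; V₁ = q/y₁ = 16.7 m/s. Fr₁ = V₁/√(g·y₁) = 7.23.
From the momentum equation for a rectangular channel, y₂/y₁ = ½[√(1 + 8Fr₁²) − 1] = ½[√419.2 − 1] = 9.74.
y₂ = 9.74 × 0.544 = 5.30 m.
Tailwater y_tw = 4.10 m: y_tw < y₂, so the jump is swept downstream.

y₂ = 5.30 m; the jump is swept downstream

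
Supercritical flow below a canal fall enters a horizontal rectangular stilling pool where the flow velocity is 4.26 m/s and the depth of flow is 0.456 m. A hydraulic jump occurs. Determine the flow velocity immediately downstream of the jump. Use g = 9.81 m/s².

V₂ = 1.78 m/s

Fr₁ = V₁/√(g·y₁) = 4.26/√(9.81×0.456) = 2.01.
Conjugate-depth relation: y₂/y₁ = ½[√(1 + 8Fr₁²) − 1] = ½[√33.45 − 1] = 2.39.
y₂ = 2.39 × 0.456 = 1.09 m.
q = V₁·y₁ = 4.26 × 0.456 = 1.94 m²/s.
V₂ = q/y₂ = 1.94/1.09 = 1.78 m/s.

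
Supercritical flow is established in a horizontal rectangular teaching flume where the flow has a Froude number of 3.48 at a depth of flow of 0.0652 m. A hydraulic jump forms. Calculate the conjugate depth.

y₂ = 0.290 m

Fr₁ = 3.48 (given).
Conjugate-depth relation: y₂/y₁ = ½[√(1 + 8Fr₁²) − 1] = ½[√97.88 − 1] = 4.45.
y₂ = 4.45 × 0.0652 = 0.290 m.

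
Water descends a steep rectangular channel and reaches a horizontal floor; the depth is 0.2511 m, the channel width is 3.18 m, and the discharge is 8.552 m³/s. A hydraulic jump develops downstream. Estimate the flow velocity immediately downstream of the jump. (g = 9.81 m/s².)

q = Q/b = 8.552/3.18 = 2.689 m²/s; V₁ = q/y₁ = 10.71 m/s. Fr₁ = V₁/√(g·y₁) = 6.824.
Bélanger equation: y₂/y₁ = ½[√(1 + 8Fr₁²) − 1] = ½[√373.53 − 1] = 9.163.
y₂ = 9.163 × 0.2511 = 2.301 m.
V₂ = q/y₂ = 2.689/2.301 = 1.169 m/s.

V₂ = 1.169 m/s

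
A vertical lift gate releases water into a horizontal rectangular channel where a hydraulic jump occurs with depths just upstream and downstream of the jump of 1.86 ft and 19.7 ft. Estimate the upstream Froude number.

For a rectangular channel the momentum equation gives q² = ½·g·y₁·y₂·(y₁ + y₂) = ½×32.2×1.86×19.7×21.6 = 12719.
q = √12719 = 113 ft²/s.
V₁ = q/y₁ = 60.6 ft/s; Fr₁ = V₁/√(g·y₁) = 7.83.

Fr₁ = 7.83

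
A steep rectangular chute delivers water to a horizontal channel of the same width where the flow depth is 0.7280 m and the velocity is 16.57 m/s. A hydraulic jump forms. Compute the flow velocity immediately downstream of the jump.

V₂ = 2.000 m/s

Fr₁ = V₁/√(g·y₁) = 16.57/√(9.81×0.7280) = 6.200.
By Bélanger, y₂/y₁ = ½[√(1 + 8Fr₁²) − 1] = ½[√308.56 − 1] = 8.283.
y₂ = 8.283 × 0.7280 = 6.030 m.
q = V₁·y₁ = 16.57 × 0.7280 = 12.06 m²/s.
V₂ = q/y₂ = 12.06/6.030 = 2.000 m/s.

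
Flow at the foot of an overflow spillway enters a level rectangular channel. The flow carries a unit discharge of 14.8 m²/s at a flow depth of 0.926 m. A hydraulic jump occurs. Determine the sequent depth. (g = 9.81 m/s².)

V₁ = q/y₁ = 14.8/0.926 = 16.0 m/s. Fr₁ = V₁/√(g·y₁) = 16.0/√(9.81×0.926) = 5.30.
From the momentum equation for a rectangular channel, y₂/y₁ = ½[√(1 + 8Fr₁²) − 1] = ½[√226.0 − 1] = 7.02.
y₂ = 7.02 × 0.926 = 6.50 m.

y₂ = 6.50 m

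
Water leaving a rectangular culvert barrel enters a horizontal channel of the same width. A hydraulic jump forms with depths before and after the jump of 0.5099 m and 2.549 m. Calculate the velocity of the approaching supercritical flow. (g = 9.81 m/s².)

For a rectangular channel the momentum equation gives q² = ½·g·y₁·y₂·(y₁ + y₂) = ½×9.81×0.5099×2.549×3.059 = 19.50.
q = √19.50 = 4.416 m²/s.
V₁ = q/y₁ = 4.416/0.5099 = 8.661 m/s.

V₁ = 8.661 m/s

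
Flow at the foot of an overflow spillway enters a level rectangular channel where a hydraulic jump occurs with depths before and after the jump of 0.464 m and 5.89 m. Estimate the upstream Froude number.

For a rectangular channel the momentum equation gives q² = ½·g·y₁·y₂·(y₁ + y₂) = ½×9.81×0.464×5.89×6.35 = 85.2.
q = √85.2 = 9.23 m²/s.
V₁ = q/y₁ = 19.9 m/s; Fr₁ = V₁/√(g·y₁) = 9.32.

Fr₁ = 9.32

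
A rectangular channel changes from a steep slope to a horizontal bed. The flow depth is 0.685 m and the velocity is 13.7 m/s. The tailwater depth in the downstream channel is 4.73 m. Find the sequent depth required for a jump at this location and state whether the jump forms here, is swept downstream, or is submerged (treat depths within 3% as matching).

y₂ = 4.79 m; the jump forms here

Fr₁ = V₁/√(g·y₁) = 13.7/√(9.81×0.685) = 5.28.
Conjugate-depth relation: y₂/y₁ = ½[√(1 + 8Fr₁²) − 1] = ½[√224.4 − 1] = 6.99.
y₂ = 6.99 × 0.685 = 4.79 m.
Tailwater y_tw = 4.73 m: y_tw ≈ y₂, so the jump forms here.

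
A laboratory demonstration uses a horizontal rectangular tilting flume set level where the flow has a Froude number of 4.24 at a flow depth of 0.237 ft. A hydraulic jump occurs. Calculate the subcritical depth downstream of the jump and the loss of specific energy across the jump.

y₂ = 1.31 ft; ΔE = 0.990 ft

Fr₁ = 4.24 (given).
From the momentum equation for a rectangular channel, y₂/y₁ = ½[√(1 + 8Fr₁²) − 1] = ½[√144.8 − 1] = 5.52.
y₂ = 5.52 × 0.237 = 1.31 ft.
Head loss: ΔE = (y₂ − y₁)³/(4y₁y₂) = (1.31 − 0.237)³/(4×0.237×1.31) = 1.23/1.24 = 0.990 ft.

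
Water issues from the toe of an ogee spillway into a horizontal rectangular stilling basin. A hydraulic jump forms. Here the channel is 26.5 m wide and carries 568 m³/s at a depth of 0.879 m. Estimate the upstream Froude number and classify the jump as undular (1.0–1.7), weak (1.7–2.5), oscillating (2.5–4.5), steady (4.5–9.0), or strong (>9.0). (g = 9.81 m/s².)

Fr₁ = 8.30; steady jump

q = Q/b = 568/26.5 = 21.4 m²/s; V₁ = q/y₁ = 24.4 m/s. Fr₁ = V₁/√(g·y₁) = 8.30.
Fr₁ = 8.30 lies in the steady range.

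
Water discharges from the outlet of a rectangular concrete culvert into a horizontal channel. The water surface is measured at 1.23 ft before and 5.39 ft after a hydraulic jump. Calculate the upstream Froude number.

Fr₁ = 3.43

For a rectangular channel the momentum equation gives q² = ½·g·y₁·y₂·(y₁ + y₂) = ½×32.2×1.23×5.39×6.62 = 707.
q = √707 = 26.6 ft²/s.
V₁ = q/y₁ = 21.6 ft/s; Fr₁ = V₁/√(g·y₁) = 3.43.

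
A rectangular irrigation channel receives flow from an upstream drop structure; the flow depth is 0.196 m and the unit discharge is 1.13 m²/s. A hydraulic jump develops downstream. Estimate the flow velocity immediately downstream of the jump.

V₁ = q/y₁ = 1.13/0.196 = 5.77 m/s. Fr₁ = V₁/√(g·y₁) = 5.77/√(9.81×0.196) = 4.16.
Conjugate-depth relation: y₂/y₁ = ½[√(1 + 8Fr₁²) − 1] = ½[√139.3 − 1] = 5.40.
y₂ = 5.40 × 0.196 = 1.06 m.
V₂ = q/y₂ = 1.13/1.06 = 1.07 m/s.

V₂ = 1.07 m/s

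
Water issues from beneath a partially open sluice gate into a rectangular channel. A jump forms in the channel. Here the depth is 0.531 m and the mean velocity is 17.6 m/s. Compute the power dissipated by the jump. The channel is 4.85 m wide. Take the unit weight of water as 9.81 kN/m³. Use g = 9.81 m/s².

Fr₁ = V₁/√(g·y₁) = 17.6/√(9.81×0.531) = 7.71.
Conjugate-depth relation: y₂/y₁ = ½[√(1 + 8Fr₁²) − 1] = ½[√476.7 − 1] = 10.4.
y₂ = 10.4 × 0.531 = 5.53 m.
Head loss: ΔE = (y₂ − y₁)³/(4y₁y₂) = (5.53 − 0.531)³/(4×0.531×5.53) = 125/11.7 = 10.6 m.
q = V₁·y₁ = 17.6 × 0.531 = 9.35 m²/s. Q = q·b = 9.35 × 4.85 = 45.3 m³/s. P = γ·Q·ΔE = 9.81 × 45.3 × 10.6 = 4732 kW.

P = 4732 kW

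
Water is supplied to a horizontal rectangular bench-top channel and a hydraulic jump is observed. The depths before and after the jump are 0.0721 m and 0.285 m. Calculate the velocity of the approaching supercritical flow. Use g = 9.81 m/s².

V₁ = 2.63 m/s

For a rectangular channel the momentum equation gives q² = ½·g·y₁·y₂·(y₁ + y₂) = ½×9.81×0.0721×0.285×0.357 = 0.0360.
q = √0.0360 = 0.190 m²/s.
V₁ = q/y₁ = 0.190/0.0721 = 2.63 m/s.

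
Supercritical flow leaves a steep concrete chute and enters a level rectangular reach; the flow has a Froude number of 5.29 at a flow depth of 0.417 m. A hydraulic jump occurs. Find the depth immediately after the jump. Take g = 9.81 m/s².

y₂ = 2.92 m

Fr₁ = 5.29 (given).
From the momentum equation for a rectangular channel, y₂/y₁ = ½[√(1 + 8Fr₁²) − 1] = ½[√224.9 − 1] = 7.00.
y₂ = 7.00 × 0.417 = 2.92 m.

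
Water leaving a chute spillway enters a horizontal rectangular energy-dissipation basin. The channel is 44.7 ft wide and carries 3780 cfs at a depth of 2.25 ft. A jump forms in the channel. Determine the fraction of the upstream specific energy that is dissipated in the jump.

ΔE/E₁ = 0.436 (43.6%)

q = Q/b = 3780/44.7 = 84.6 ft²/s; V₁ = q/y₁ = 37.6 ft/s. Fr₁ = V₁/√(g·y₁) = 4.42.
Conjugate-depth relation: y₂/y₁ = ½[√(1 + 8Fr₁²) − 1] = ½[√157.0 − 1] = 5.76.
y₂ = 5.76 × 2.25 = 13.0 ft.
E₁ = y₁ + V₁²/2g = 24.2 ft. ΔE = (y₂ − y₁)³/(4y₁y₂) = 10.6 ft. ΔE/E₁ = 10.6/24.2 = 0.436.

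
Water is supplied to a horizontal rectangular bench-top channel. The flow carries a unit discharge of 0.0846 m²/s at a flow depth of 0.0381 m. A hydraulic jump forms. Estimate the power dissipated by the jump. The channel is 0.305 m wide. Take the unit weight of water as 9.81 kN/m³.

V₁ = q/y₁ = 0.0846/0.0381 = 2.22 m/s. Fr₁ = V₁/√(g·y₁) = 2.22/√(9.81×0.0381) = 3.63.
Bélanger equation: y₂/y₁ = ½[√(1 + 8Fr₁²) − 1] = ½[√106.5 − 1] = 4.66.
y₂ = 4.66 × 0.0381 = 0.178 m.
V₂ = q/y₂ = 0.0846/0.178 = 0.476 m/s. E₁ = y₁ + V₁²/2g = 0.289 m; E₂ = y₂ + V₂²/2g = 0.189 m. ΔE = E₁ − E₂ = 0.100 m.
Q = q·b = 0.0846 × 0.305 = 0.0258 m³/s. P = γ·Q·ΔE = 9.81 × 0.0258 × 0.100 = 0.0254 kW.

P = 0.0254 kW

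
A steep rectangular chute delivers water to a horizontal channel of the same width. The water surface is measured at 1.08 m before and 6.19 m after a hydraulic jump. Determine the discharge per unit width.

q = 15.4 m²/s

For a rectangular channel the momentum equation gives q² = ½·g·y₁·y₂·(y₁ + y₂) = ½×9.81×1.08×6.19×7.27 = 238.
q = √238 = 15.4 m²/s.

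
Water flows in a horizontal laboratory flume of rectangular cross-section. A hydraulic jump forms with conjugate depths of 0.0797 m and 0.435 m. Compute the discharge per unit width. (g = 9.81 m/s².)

q = 0.296 m²/s

For a rectangular channel the momentum equation gives q² = ½·g·y₁·y₂·(y₁ + y₂) = ½×9.81×0.0797×0.435×0.515 = 0.0875.
q = √0.0875 = 0.296 m²/s.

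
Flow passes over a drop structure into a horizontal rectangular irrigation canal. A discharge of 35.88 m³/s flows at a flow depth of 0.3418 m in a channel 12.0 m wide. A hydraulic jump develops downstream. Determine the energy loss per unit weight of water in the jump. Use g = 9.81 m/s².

ΔE = 1.998 m

q = Q/b = 35.88/12.0 = 2.990 m²/s; V₁ = q/y₁ = 8.748 m/s. Fr₁ = V₁/√(g·y₁) = 4.777.
Sequent-depth ratio: y₂/y₁ = ½[√(1 + 8Fr₁²) − 1] = ½[√183.58 − 1] = 6.275.
y₂ = 6.275 × 0.3418 = 2.145 m.
V₂ = q/y₂ = 2.990/2.145 = 1.394 m/s. E₁ = y₁ + V₁²/2g = 4.242 m; E₂ = y₂ + V₂²/2g = 2.244 m. ΔE = E₁ − E₂ = 1.998 m.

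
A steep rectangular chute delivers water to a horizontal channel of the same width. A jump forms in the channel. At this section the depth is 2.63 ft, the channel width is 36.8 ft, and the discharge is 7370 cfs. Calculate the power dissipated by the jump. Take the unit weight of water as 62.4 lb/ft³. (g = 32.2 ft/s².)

q = Q/b = 7370/36.8 = 200 ft²/s; V₁ = q/y₁ = 76.1 ft/s. Fr₁ = V₁/√(g·y₁) = 8.27.
Conjugate-depth relation: y₂/y₁ = ½[√(1 + 8Fr₁²) − 1] = ½[√548.8 − 1] = 11.2.
y₂ = 11.2 × 2.63 = 29.5 ft.
V₂ = q/y₂ = 200/29.5 = 6.79 ft/s. E₁ = y₁ + V₁²/2g = 92.7 ft; E₂ = y₂ + V₂²/2g = 30.2 ft. ΔE = E₁ − E₂ = 62.5 ft.
P = γ·Q·ΔE/550 = 62.4 × 7370 × 62.5 / 550 = 52231 hp.

P = 52231 hp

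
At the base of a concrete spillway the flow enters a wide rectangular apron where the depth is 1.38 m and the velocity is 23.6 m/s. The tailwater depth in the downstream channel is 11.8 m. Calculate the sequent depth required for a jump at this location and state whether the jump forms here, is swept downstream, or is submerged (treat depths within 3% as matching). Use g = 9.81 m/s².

y₂ = 11.8 m; the jump forms here

Fr₁ = V₁/√(g·y₁) = 23.6/√(9.81×1.38) = 6.41.
By Bélanger, y₂/y₁ = ½[√(1 + 8Fr₁²) − 1] = ½[√330.1 − 1] = 8.58.
y₂ = 8.58 × 1.38 = 11.8 m.
Tailwater y_tw = 11.8 m: y_tw ≈ y₂, so the jump forms here.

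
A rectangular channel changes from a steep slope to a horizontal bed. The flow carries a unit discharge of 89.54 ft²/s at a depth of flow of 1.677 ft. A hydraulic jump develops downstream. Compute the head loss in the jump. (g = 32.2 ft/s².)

V₁ = q/y₁ = 89.54/1.677 = 53.39 ft/s. Fr₁ = V₁/√(g·y₁) = 53.39/√(32.2×1.677) = 7.266.
From the momentum equation for a rectangular channel, y₂/y₁ = ½[√(1 + 8Fr₁²) − 1] = ½[√423.35 − 1] = 9.788.
y₂ = 9.788 × 1.677 = 16.41 ft.
V₂ = q/y₂ = 89.54/16.41 = 5.455 ft/s. E₁ = y₁ + V₁²/2g = 45.94 ft; E₂ = y₂ + V₂²/2g = 16.88 ft. ΔE = E₁ − E₂ = 29.07 ft.

ΔE = 29.07 ft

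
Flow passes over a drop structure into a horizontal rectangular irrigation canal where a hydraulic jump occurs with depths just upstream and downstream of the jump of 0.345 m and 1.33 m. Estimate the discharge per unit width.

For a rectangular channel the momentum equation gives q² = ½·g·y₁·y₂·(y₁ + y₂) = ½×9.81×0.345×1.33×1.68 = 3.77.
q = √3.77 = 1.94 m²/s.

q = 1.94 m²/s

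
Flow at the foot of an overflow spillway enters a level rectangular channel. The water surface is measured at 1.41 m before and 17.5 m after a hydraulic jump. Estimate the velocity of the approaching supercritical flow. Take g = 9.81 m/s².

For a rectangular channel the momentum equation gives q² = ½·g·y₁·y₂·(y₁ + y₂) = ½×9.81×1.41×17.5×18.9 = 2289.
q = √2289 = 47.8 m²/s.
V₁ = q/y₁ = 47.8/1.41 = 33.9 m/s.

V₁ = 33.9 m/s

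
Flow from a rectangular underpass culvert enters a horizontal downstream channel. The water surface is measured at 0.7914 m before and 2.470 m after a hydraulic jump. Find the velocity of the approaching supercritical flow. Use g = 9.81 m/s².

V₁ = 7.066 m/s

For a rectangular channel the momentum equation gives q² = ½·g·y₁·y₂·(y₁ + y₂) = ½×9.81×0.7914×2.470×3.261 = 31.27.
q = √31.27 = 5.592 m²/s.
V₁ = q/y₁ = 5.592/0.7914 = 7.066 m/s.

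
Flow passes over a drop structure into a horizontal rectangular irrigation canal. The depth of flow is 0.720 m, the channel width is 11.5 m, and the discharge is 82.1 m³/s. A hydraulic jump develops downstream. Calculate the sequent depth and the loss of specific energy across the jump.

q = Q/b = 82.1/11.5 = 7.14 m²/s; V₁ = q/y₁ = 9.92 m/s. Fr₁ = V₁/√(g·y₁) = 3.73.
Conjugate-depth relation: y₂/y₁ = ½[√(1 + 8Fr₁²) − 1] = ½[√112.4 − 1] = 4.80.
y₂ = 4.80 × 0.720 = 3.46 m.
Head loss: ΔE = (y₂ − y₁)³/(4y₁y₂) = (3.46 − 0.720)³/(4×0.720×3.46) = 20.5/9.95 = 2.06 m.

y₂ = 3.46 m; ΔE = 2.06 m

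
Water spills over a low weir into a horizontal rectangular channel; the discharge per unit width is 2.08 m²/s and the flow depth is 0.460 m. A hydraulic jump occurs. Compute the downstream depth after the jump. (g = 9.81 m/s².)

y₂ = 1.17 m

V₁ = q/y₁ = 2.08/0.460 = 4.52 m/s. Fr₁ = V₁/√(g·y₁) = 4.52/√(9.81×0.460) = 2.13.
By Bélanger, y₂/y₁ = ½[√(1 + 8Fr₁²) − 1] = ½[√37.25 − 1] = 2.55.
y₂ = 2.55 × 0.460 = 1.17 m.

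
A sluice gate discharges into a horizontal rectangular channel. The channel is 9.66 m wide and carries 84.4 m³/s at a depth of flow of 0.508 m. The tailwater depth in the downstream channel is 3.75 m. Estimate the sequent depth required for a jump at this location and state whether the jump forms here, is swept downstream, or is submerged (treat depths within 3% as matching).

y₂ = 5.29 m; the jump is swept downstream

q = Q/b = 84.4/9.66 = 8.74 m²/s; V₁ = q/y₁ = 17.2 m/s. Fr₁ = V₁/√(g·y₁) = 7.70.
Bélanger equation: y₂/y₁ = ½[√(1 + 8Fr₁²) − 1] = ½[√475.9 − 1] = 10.4.
y₂ = 10.4 × 0.508 = 5.29 m.
Tailwater y_tw = 3.75 m: y_tw < y₂, so the jump is swept downstream.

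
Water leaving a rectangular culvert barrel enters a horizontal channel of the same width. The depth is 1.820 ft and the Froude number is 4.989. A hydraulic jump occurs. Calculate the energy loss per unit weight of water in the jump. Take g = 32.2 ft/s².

ΔE = 11.98 ft

Fr₁ = 4.989 (given).
From the momentum equation for a rectangular channel, y₂/y₁ = ½[√(1 + 8Fr₁²) − 1] = ½[√200.12 − 1] = 6.573.
y₂ = 6.573 × 1.820 = 11.96 ft.
V₁ = Fr₁·√(g·y₁) = 4.989×√(32.2×1.820) = 38.19 ft/s; q = V₁·y₁ = 69.51 ft²/s. V₂ = q/y₂ = 69.51/11.96 = 5.810 ft/s. E₁ = y₁ + V₁²/2g = 24.47 ft; E₂ = y₂ + V₂²/2g = 12.49 ft. ΔE = E₁ − E₂ = 11.98 ft.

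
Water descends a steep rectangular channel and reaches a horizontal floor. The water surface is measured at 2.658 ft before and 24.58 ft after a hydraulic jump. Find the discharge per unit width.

q = 169.3 ft²/s

For a rectangular channel the momentum equation gives q² = ½·g·y₁·y₂·(y₁ + y₂) = ½×32.2×2.658×24.58×27.24 = 28651.
q = √28651 = 169.3 ft²/s.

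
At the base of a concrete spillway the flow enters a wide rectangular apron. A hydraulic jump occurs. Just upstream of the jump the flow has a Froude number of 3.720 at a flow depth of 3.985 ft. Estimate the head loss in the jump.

ΔE = 11.29 ft

Fr₁ = 3.720 (given).
From the momentum equation for a rectangular channel, y₂/y₁ = ½[√(1 + 8Fr₁²) − 1] = ½[√111.71 − 1] = 4.785.
y₂ = 4.785 × 3.985 = 19.07 ft.
V₁ = Fr₁·√(g·y₁) = 3.720×√(32.2×3.985) = 42.14 ft/s; q = V₁·y₁ = 167.9 ft²/s. V₂ = q/y₂ = 167.9/19.07 = 8.807 ft/s. E₁ = y₁ + V₁²/2g = 31.56 ft; E₂ = y₂ + V₂²/2g = 20.27 ft. ΔE = E₁ − E₂ = 11.29 ft.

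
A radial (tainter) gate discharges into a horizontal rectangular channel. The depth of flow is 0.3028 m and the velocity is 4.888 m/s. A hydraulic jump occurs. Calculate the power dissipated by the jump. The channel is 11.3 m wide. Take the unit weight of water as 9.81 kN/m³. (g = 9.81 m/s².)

P = 57.59 kW

Fr₁ = V₁/√(g·y₁) = 4.888/√(9.81×0.3028) = 2.836.
From the momentum equation for a rectangular channel, y₂/y₁ = ½[√(1 + 8Fr₁²) − 1] = ½[√65.347 − 1] = 3.542.
y₂ = 3.542 × 0.3028 = 1.072 m.
q = V₁·y₁ = 4.888 × 0.3028 = 1.480 m²/s. V₂ = q/y₂ = 1.480/1.072 = 1.380 m/s. E₁ = y₁ + V₁²/2g = 1.521 m; E₂ = y₂ + V₂²/2g = 1.170 m. ΔE = E₁ − E₂ = 0.3510 m.
Q = q·b = 1.480 × 11.3 = 16.72 m³/s. P = γ·Q·ΔE = 9.81 × 16.72 × 0.3510 = 57.59 kW.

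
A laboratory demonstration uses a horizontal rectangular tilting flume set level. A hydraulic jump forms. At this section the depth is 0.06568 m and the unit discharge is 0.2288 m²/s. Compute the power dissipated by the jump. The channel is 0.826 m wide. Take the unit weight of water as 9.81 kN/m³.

V₁ = q/y₁ = 0.2288/0.06568 = 3.484 m/s. Fr₁ = V₁/√(g·y₁) = 3.484/√(9.81×0.06568) = 4.340.
By Bélanger, y₂/y₁ = ½[√(1 + 8Fr₁²) − 1] = ½[√151.67 − 1] = 5.658.
y₂ = 5.658 × 0.06568 = 0.3716 m.
V₂ = q/y₂ = 0.2288/0.3716 = 0.6157 m/s. E₁ = y₁ + V₁²/2g = 0.6842 m; E₂ = y₂ + V₂²/2g = 0.3909 m. ΔE = E₁ − E₂ = 0.2933 m.
Q = q·b = 0.2288 × 0.826 = 0.1890 m³/s. P = γ·Q·ΔE = 9.81 × 0.1890 × 0.2933 = 0.5437 kW.

P = 0.5437 kW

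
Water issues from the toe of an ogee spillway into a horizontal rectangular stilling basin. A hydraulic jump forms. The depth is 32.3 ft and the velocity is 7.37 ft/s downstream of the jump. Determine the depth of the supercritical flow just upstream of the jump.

y₁ = 3.08 ft

Fr₂ = V₂/√(g·y₂) = 7.37/√(32.2×32.3) = 0.229.
Since the conjugate-depth ratio holds either way, y₁/y₂ = ½[√(1 + 8Fr₂²) − 1] = ½[√1.418 − 1] = 0.0954.
y₁ = 0.0954 × 32.3 = 3.08 ft.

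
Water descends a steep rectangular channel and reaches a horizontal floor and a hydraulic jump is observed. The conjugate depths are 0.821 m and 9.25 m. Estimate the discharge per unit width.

For a rectangular channel the momentum equation gives q² = ½·g·y₁·y₂·(y₁ + y₂) = ½×9.81×0.821×9.25×10.1 = 375.
q = √375 = 19.4 m²/s.

q = 19.4 m²/s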